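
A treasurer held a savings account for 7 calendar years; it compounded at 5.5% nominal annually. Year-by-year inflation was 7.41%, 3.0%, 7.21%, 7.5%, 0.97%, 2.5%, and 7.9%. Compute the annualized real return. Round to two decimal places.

0.31%

Cumulative inflation factor: 1.0741 × 1.030 × 1.0721 × 1.075 × 1.0097 × 1.025 × 1.079 ≈ 1.42385.
Nominal growth factor: 1.45468. Real growth factor = 1.45468 / 1.42385 ≈ 1.02165.
Annualized: 1.02165^(1/7) − 1 ≈ 0.00307.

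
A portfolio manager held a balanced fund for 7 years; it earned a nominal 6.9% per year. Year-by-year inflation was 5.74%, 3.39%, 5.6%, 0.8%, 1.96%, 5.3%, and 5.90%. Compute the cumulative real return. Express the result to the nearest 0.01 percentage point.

20.57%

Cumulative inflation factor: 1.0574 × 1.0339 × 1.056 × 1.008 × 1.0196 × 1.053 × 1.0590 ≈ 1.32311.
Nominal growth factor: 1.59531. Real growth factor = 1.59531 / 1.32311 ≈ 1.20572.
Total real return ≈ 20.5723%.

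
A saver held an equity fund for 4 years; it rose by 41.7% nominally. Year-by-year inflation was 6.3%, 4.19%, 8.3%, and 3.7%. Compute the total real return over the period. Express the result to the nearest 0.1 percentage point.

13.9%

Cumulative inflation factor: 1.063 × 1.0419 × 1.083 × 1.037 ≈ 1.24385.
Nominal growth factor: 1.41700. Real growth factor = 1.41700 / 1.24385 ≈ 1.13921.
Total real return ≈ 13.9209%.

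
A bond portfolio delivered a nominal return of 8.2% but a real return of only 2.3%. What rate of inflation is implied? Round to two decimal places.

5.77%

From (1+r_nom) = (1+r_real)(1+π), we get 1+π = (1 + 8.2%)/(1 + 2.3%) = 1.082/1.023 ≈ 1.05767.
So π ≈ 5.7674%.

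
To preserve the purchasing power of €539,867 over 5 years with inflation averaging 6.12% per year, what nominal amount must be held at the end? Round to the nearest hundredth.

Cumulative price-level factor: (1+6.12%)^5 ≈ 1.3458176094.
The nominal amount required is €539,867 scaled up by that factor.

€726,562.52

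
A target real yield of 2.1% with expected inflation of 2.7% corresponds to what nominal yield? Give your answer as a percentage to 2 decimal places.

4.86%

By the Fisher equation, 1 + r_nom = (1 + 2.1%)(1 + 2.7%) = 1.021 × 1.027 = 1.048567.
So r_nom = 4.8567%.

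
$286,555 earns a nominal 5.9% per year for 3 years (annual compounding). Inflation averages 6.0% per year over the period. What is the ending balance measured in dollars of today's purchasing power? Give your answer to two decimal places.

Nominal value at maturity: $286,555 × (1 + 5.9%)^3 ≈ $340,326.58.
Price-level factor over 3 years: (1 + 6.0%)^3 = 1.191016.
Dividing the nominal maturity value by the price-level factor gives the value in today's money.

$285,744.76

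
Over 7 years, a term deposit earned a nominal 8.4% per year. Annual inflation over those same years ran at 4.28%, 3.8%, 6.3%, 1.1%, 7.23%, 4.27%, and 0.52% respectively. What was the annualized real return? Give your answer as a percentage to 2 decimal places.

4.33%

Cumulative inflation factor: 1.0428 × 1.038 × 1.063 × 1.011 × 1.0723 × 1.0427 × 1.0052 ≈ 1.30741.
Nominal growth factor: 1.75875. Real growth factor = 1.75875 / 1.30741 ≈ 1.34522.
Annualized: 1.34522^(1/7) − 1 ≈ 0.04328.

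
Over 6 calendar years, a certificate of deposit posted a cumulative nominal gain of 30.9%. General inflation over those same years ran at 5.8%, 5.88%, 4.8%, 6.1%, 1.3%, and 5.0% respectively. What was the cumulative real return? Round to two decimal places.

Cumulative inflation factor: 1.058 × 1.0588 × 1.048 × 1.061 × 1.013 × 1.050 ≈ 1.32488.
Nominal growth factor: 1.30900. Real growth factor = 1.30900 / 1.32488 ≈ 0.98802.
Total real return ≈ -1.1983%.

-1.20%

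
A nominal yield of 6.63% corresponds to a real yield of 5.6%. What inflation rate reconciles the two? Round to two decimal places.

0.98%

From (1+r_nom) = (1+r_real)(1+π), we get 1+π = (1 + 6.63%)/(1 + 5.6%) = 1.0663/1.056 ≈ 1.00975.
So π ≈ 0.9754%.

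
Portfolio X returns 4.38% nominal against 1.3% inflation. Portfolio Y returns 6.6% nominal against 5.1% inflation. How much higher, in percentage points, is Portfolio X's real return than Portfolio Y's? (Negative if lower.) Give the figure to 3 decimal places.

1.613

Portfolio X real return: 1.0438/1.013 − 1 = 3.0405%.
Portfolio Y real return: 1.066/1.051 − 1 = 1.4272%.
Difference: 3.0405 − 1.4272 = 1.6133 pp.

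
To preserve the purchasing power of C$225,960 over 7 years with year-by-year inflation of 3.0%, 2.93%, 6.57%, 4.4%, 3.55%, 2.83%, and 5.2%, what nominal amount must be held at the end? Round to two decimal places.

C$298,560.20

Cumulative price-level factor: 1.030 × 1.0293 × 1.0657 × 1.044 × 1.0355 × 1.0283 × 1.052 ≈ 1.3212966710.
The nominal amount required is C$225,960 scaled up by that factor.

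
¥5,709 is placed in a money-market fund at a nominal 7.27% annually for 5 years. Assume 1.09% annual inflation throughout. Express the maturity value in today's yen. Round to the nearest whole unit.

Nominal value at maturity: ¥5,709 × (1 + 7.27%)^5 ≈ ¥8,109.
Price-level factor over 5 years: (1 + 1.09%)^5 ≈ 1.0557011210.
Dividing the nominal maturity value by the price-level factor gives the value in today's money.

¥7,681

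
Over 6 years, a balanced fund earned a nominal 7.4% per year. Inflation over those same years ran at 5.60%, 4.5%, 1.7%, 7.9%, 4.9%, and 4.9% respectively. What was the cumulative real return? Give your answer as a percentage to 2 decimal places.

Cumulative inflation factor: 1.0560 × 1.045 × 1.017 × 1.079 × 1.049 × 1.049 ≈ 1.33252.
Nominal growth factor: 1.53471. Real growth factor = 1.53471 / 1.33252 ≈ 1.15173.
Total real return ≈ 15.1734%.

15.17%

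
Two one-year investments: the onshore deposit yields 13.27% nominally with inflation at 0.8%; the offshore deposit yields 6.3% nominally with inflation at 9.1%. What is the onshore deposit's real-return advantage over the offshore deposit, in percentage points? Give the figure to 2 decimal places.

14.94

The onshore deposit real return: 1.1327/1.008 − 1 = 12.371%.
The offshore deposit real return: 1.063/1.091 − 1 = -2.566%.
Difference: 12.371 − (-2.566) = 14.937 pp.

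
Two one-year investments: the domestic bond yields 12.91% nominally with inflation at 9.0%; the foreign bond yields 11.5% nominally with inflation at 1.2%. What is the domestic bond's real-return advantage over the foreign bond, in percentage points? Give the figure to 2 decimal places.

-6.59

The domestic bond real return: 1.1291/1.090 − 1 = 3.587%.
The foreign bond real return: 1.115/1.012 − 1 = 10.178%.
Difference: 3.587 − 10.178 = -6.591 pp.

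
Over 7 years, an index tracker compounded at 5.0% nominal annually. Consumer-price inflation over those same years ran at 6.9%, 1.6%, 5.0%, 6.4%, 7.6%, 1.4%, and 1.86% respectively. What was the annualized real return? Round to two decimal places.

0.61%

Cumulative inflation factor: 1.069 × 1.016 × 1.050 × 1.064 × 1.076 × 1.014 × 1.0186 ≈ 1.34852.
Nominal growth factor: 1.40710. Real growth factor = 1.40710 / 1.34852 ≈ 1.04344.
Annualized: 1.04344^(1/7) − 1 ≈ 0.00609.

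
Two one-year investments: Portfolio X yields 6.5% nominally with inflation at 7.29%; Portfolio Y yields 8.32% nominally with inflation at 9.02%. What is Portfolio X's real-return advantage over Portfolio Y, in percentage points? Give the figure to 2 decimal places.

-0.09

Portfolio X real return: 1.065/1.0729 − 1 = -0.736%.
Portfolio Y real return: 1.0832/1.0902 − 1 = -0.642%.
Difference: -0.736 − (-0.642) = -0.094 pp.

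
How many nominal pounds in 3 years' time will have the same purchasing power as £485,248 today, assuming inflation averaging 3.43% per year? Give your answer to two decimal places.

£536,912.27

Cumulative price-level factor: (1+3.43%)^3 ≈ 1.1064698236.
The nominal amount required is £485,248 scaled up by that factor.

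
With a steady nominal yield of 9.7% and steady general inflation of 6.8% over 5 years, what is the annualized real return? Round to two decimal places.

2.72%

With constant rates the annual real return is the same each year: (1+9.7%)/(1+6.8%) − 1 = 0.02715.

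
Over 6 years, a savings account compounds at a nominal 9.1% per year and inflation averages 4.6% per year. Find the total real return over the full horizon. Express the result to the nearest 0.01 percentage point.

28.75%

The annual real rate is (1+9.1%)/(1+4.6%) − 1 = 4.3021%.
Compounded over 6 years: (1 + 0.043021)^6 − 1 ≈ 0.28753.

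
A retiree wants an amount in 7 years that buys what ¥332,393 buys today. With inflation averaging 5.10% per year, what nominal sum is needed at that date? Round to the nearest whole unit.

Cumulative price-level factor: (1+5.10%)^7 ≈ 1.4165079366.
Multiplying ¥332,393 by the price-level factor gives the future nominal sum.

¥470,837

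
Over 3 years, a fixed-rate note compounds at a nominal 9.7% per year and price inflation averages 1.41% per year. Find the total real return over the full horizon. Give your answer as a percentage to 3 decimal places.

The annual real rate is (1+9.7%)/(1+1.41%) − 1 = 8.1747%.
Compounded over 3 years: (1 + 0.081747)^3 − 1 ≈ 0.26584.

26.584%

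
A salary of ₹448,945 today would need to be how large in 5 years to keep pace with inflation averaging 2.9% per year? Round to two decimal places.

₹517,928.74

Cumulative price-level factor: (1+2.9%)^5 ≈ 1.1536574469.
Multiplying ₹448,945 by the price-level factor gives the future nominal sum.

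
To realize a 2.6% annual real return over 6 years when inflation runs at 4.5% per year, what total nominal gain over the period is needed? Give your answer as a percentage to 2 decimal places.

51.91%

Required annual nominal rate: (1+2.6%)(1+4.5%) − 1 = 7.217%.
Cumulative over 6 years: (1 + 0.07217)^6 − 1 ≈ 0.51908.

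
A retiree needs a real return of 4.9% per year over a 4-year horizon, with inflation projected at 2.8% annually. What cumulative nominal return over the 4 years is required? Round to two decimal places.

Required annual nominal rate: (1+4.9%)(1+2.8%) − 1 = 7.8372%.
Cumulative over 4 years: (1 + 0.078372)^4 − 1 ≈ 0.35230.

35.23%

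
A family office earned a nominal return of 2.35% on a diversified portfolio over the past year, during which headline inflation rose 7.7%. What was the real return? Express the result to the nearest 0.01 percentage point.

-4.97%

Real return via the Fisher equation: (1 + 2.35%)/(1 + 7.7%) − 1 = 1.0235/1.077 − 1 ≈ -0.04968.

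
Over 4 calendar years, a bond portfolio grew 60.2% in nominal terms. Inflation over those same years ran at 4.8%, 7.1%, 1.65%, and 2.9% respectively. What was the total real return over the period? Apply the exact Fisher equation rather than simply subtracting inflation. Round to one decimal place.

36.5%

Cumulative inflation factor: 1.048 × 1.071 × 1.0165 × 1.029 ≈ 1.17401.
Nominal growth factor: 1.60200. Real growth factor = 1.60200 / 1.17401 ≈ 1.36455.
Total real return ≈ 36.4549%.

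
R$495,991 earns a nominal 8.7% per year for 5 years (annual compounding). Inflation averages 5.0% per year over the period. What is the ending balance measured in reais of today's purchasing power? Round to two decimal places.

R$589,759.60

Nominal value at maturity: R$495,991 × (1 + 8.7%)^5 ≈ R$752,699.31.
Price-level factor over 5 years: (1 + 5.0%)^5 = 1.2762815625.
The maturity value deflated by that factor is the answer in today's purchasing power.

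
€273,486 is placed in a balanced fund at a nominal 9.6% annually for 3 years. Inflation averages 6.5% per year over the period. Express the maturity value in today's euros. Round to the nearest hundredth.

Nominal value at maturity: €273,486 × (1 + 9.6%)^3 ≈ €360,053.27.
Price-level factor over 3 years: (1 + 6.5%)^3 = 1.207949625.
Dividing the nominal maturity value by the price-level factor gives the value in today's money.

€298,069.77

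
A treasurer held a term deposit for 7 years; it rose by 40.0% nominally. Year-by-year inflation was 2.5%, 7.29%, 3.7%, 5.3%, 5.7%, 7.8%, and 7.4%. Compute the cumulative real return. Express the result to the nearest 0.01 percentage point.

Cumulative inflation factor: 1.025 × 1.0729 × 1.037 × 1.053 × 1.057 × 1.078 × 1.074 ≈ 1.46956.
Nominal growth factor: 1.40000. Real growth factor = 1.40000 / 1.46956 ≈ 0.95266.
Total real return ≈ -4.7336%.

-4.73%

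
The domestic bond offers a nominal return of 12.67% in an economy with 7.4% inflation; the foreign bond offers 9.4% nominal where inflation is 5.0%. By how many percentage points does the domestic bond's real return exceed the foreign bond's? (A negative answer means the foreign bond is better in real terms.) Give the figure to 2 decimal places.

The domestic bond real return: 1.1267/1.074 − 1 = 4.907%.
The foreign bond real return: 1.094/1.050 − 1 = 4.190%.
Difference: 4.907 − 4.190 = 0.717 pp.

0.72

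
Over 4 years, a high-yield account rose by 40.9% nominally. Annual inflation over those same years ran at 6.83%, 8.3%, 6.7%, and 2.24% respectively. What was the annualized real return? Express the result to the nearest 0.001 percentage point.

Cumulative inflation factor: 1.0683 × 1.083 × 1.067 × 1.0224 ≈ 1.26214.
Nominal growth factor: 1.40900. Real growth factor = 1.40900 / 1.26214 ≈ 1.11636.
Annualized: 1.11636^(1/4) − 1 ≈ 0.02790.

2.790%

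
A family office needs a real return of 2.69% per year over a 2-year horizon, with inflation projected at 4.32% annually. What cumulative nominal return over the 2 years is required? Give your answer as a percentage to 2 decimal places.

14.76%

Required annual nominal rate: (1+2.69%)(1+4.32%) − 1 = 7.126208%.
Cumulative over 2 years: (1 + 0.07126208)^2 − 1 ≈ 0.14760.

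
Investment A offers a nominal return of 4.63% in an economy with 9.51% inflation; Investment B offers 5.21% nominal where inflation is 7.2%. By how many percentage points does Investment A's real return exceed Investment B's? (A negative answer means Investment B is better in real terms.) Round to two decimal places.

-2.60

Investment A real return: 1.0463/1.0951 − 1 = -4.456%.
Investment B real return: 1.0521/1.072 − 1 = -1.856%.
Difference: -4.456 − (-1.856) = -2.600 pp.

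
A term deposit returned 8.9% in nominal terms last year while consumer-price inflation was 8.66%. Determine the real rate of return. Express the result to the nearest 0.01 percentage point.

0.22%

Real return via the Fisher equation: (1 + 8.9%)/(1 + 8.66%) − 1 = 1.089/1.0866 − 1 ≈ 0.00221.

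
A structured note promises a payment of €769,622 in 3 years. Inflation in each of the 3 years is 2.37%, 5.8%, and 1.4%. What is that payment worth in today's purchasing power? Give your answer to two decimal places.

Price-level factor over 3 years: 1.0237 × 1.058 × 1.014 = 1.0982376444.
Purchasing power today: €769,622 divided by that factor.

€700,779.11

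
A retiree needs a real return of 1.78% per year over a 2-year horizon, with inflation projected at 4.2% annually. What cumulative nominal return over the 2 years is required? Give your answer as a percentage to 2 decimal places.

12.48%

Required annual nominal rate: (1+1.78%)(1+4.2%) − 1 = 6.05476%.
Cumulative over 2 years: (1 + 0.0605476)^2 − 1 ≈ 0.12476.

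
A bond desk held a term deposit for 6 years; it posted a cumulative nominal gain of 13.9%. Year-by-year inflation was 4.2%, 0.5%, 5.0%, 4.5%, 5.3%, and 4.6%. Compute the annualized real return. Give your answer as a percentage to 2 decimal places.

Cumulative inflation factor: 1.042 × 1.005 × 1.050 × 1.045 × 1.053 × 1.046 ≈ 1.26561.
Nominal growth factor: 1.13900. Real growth factor = 1.13900 / 1.26561 ≈ 0.89996.
Annualized: 0.89996^(1/6) − 1 ≈ -0.01741.

-1.74%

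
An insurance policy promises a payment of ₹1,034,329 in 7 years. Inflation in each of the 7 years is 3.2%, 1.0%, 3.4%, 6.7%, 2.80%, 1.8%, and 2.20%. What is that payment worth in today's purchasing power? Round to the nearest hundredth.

Price-level factor over 7 years: 1.032 × 1.010 × 1.034 × 1.067 × 1.0280 × 1.018 × 1.0220 ≈ 1.2299227017.
Purchasing power today: ₹1,034,329 divided by that factor.

₹840,970.74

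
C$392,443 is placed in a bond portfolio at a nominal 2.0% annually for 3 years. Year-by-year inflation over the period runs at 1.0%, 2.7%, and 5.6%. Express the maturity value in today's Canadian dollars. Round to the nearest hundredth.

C$380,208.10

Nominal value at maturity: C$392,443 × (1 + 2.0%)^3 ≈ C$416,463.65.
Price-level factor over 3 years: 1.010 × 1.027 × 1.056 = 1.09535712.
Dividing the nominal maturity value by the price-level factor gives the value in today's money.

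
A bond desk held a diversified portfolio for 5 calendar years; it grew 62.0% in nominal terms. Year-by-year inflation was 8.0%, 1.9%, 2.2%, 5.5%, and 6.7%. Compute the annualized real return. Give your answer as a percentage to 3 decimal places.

5.053%

Cumulative inflation factor: 1.080 × 1.019 × 1.022 × 1.055 × 1.067 ≈ 1.26609.
Nominal growth factor: 1.62000. Real growth factor = 1.62000 / 1.26609 ≈ 1.27953.
Annualized: 1.27953^(1/5) − 1 ≈ 0.05053.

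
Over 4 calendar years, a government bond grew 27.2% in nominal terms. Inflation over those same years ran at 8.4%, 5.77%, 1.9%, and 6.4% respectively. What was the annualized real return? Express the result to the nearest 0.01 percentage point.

0.58%

Cumulative inflation factor: 1.084 × 1.0577 × 1.019 × 1.064 ≈ 1.24310.
Nominal growth factor: 1.27200. Real growth factor = 1.27200 / 1.24310 ≈ 1.02324.
Annualized: 1.02324^(1/4) − 1 ≈ 0.00576.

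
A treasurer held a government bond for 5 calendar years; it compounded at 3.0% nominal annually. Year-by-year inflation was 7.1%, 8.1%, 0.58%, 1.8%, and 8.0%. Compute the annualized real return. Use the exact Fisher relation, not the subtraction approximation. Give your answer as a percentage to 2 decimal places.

Cumulative inflation factor: 1.071 × 1.081 × 1.0058 × 1.018 × 1.080 ≈ 1.28026.
Nominal growth factor: 1.15927. Real growth factor = 1.15927 / 1.28026 ≈ 0.90550.
Annualized: 0.90550^(1/5) − 1 ≈ -0.01966.

-1.97%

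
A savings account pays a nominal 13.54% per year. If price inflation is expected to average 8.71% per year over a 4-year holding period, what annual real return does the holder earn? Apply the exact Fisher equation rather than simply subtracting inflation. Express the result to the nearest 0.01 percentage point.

With constant rates the annual real return is the same each year: (1+13.54%)/(1+8.71%) − 1 = 0.04443.

4.44%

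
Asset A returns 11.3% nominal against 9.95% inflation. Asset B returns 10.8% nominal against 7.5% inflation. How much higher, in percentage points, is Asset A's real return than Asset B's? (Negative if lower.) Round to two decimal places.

-1.84

Asset A real return: 1.113/1.0995 − 1 = 1.228%.
Asset B real return: 1.108/1.075 − 1 = 3.070%.
Difference: 1.228 − 3.070 = -1.842 pp.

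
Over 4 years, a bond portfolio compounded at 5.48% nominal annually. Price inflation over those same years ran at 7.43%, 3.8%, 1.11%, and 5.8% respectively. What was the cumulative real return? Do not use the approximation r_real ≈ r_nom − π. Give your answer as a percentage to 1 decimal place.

Cumulative inflation factor: 1.0743 × 1.038 × 1.0111 × 1.058 ≈ 1.19290.
Nominal growth factor: 1.23789. Real growth factor = 1.23789 / 1.19290 ≈ 1.03771.
Total real return ≈ 3.7714%.

3.8%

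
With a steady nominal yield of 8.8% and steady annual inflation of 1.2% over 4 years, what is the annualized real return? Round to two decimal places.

With constant rates the annual real return is the same each year: (1+8.8%)/(1+1.2%) − 1 = 0.07510.

7.51%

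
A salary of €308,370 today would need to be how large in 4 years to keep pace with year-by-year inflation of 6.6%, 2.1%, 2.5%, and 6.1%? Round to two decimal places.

Cumulative price-level factor: 1.066 × 1.021 × 1.025 × 1.061 ≈ 1.1836469847.
The nominal amount required is €308,370 scaled up by that factor.

€365,001.22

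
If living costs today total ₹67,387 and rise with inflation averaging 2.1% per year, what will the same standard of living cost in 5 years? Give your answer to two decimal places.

₹74,766.12

Cumulative price-level factor: (1+2.1%)^5 ≈ 1.1095035865.
The nominal amount required is ₹67,387 scaled up by that factor.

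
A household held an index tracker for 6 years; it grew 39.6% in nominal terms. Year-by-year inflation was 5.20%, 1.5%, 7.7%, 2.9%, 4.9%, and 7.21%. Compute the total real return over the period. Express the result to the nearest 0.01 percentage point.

Cumulative inflation factor: 1.0520 × 1.015 × 1.077 × 1.029 × 1.049 × 1.0721 ≈ 1.33083.
Nominal growth factor: 1.39600. Real growth factor = 1.39600 / 1.33083 ≈ 1.04897.
Total real return ≈ 4.8967%.

4.90%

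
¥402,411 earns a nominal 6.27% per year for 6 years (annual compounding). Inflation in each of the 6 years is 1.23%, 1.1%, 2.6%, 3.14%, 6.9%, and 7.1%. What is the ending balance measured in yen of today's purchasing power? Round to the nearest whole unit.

¥467,446

Nominal value at maturity: ¥402,411 × (1 + 6.27%)^6 ≈ ¥579,607.
Price-level factor over 6 years: 1.0123 × 1.011 × 1.026 × 1.0314 × 1.069 × 1.071 ≈ 1.2399439569.
Dividing the nominal maturity value by the price-level factor gives the value in today's money.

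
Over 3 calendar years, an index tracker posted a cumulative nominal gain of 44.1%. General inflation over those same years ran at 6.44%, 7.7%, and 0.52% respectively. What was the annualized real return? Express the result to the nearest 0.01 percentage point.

7.74%

Cumulative inflation factor: 1.0644 × 1.077 × 1.0052 ≈ 1.15232.
Nominal growth factor: 1.44100. Real growth factor = 1.44100 / 1.15232 ≈ 1.25052.
Annualized: 1.25052^(1/3) − 1 ≈ 0.07737.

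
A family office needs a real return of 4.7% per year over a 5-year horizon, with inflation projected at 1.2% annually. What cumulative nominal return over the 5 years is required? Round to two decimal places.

33.55%

Required annual nominal rate: (1+4.7%)(1+1.2%) − 1 = 5.9564%.
Cumulative over 5 years: (1 + 0.059564)^5 − 1 ≈ 0.33548.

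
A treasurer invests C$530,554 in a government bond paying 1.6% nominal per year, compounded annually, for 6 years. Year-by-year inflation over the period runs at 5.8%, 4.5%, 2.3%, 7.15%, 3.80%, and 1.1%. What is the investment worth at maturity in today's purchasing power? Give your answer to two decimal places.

Nominal value at maturity: C$530,554 × (1 + 1.6%)^6 ≈ C$583,568.50.
Price-level factor over 6 years: 1.058 × 1.045 × 1.023 × 1.0715 × 1.0380 × 1.011 ≈ 1.2717984060.
Dividing the nominal maturity value by the price-level factor gives the value in today's money.

C$458,852.99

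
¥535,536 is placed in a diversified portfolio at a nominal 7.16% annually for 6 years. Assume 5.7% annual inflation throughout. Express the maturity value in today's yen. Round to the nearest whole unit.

Nominal value at maturity: ¥535,536 × (1 + 7.16%)^6 ≈ ¥810,933.
Price-level factor over 6 years: (1 + 5.7%)^6 ≈ 1.3946008445.
Dividing the nominal maturity value by the price-level factor gives the value in today's money.

¥581,480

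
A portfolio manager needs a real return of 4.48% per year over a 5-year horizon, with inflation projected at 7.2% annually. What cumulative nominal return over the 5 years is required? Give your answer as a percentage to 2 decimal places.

Required annual nominal rate: (1+4.48%)(1+7.2%) − 1 = 12.00256%.
Cumulative over 5 years: (1 + 0.1200256)^5 − 1 ≈ 0.76254.

76.25%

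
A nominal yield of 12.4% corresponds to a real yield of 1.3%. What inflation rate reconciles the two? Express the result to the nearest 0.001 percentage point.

10.958%

From (1+r_nom) = (1+r_real)(1+π), we get 1+π = (1 + 12.4%)/(1 + 1.3%) = 1.124/1.013 ≈ 1.10958.
So π ≈ 10.9576%.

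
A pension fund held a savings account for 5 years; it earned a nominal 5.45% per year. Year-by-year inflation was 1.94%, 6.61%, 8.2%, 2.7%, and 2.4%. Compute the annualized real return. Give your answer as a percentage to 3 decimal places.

1.064%

Cumulative inflation factor: 1.0194 × 1.0661 × 1.082 × 1.027 × 1.024 ≈ 1.23663.
Nominal growth factor: 1.30387. Real growth factor = 1.30387 / 1.23663 ≈ 1.05437.
Annualized: 1.05437^(1/5) − 1 ≈ 0.01064.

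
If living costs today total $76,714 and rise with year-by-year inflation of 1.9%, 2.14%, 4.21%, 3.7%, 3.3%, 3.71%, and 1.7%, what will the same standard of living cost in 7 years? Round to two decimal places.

$94,010.15

Cumulative price-level factor: 1.019 × 1.0214 × 1.0421 × 1.037 × 1.033 × 1.0371 × 1.017 ≈ 1.2254627044.
Multiplying $76,714 by the price-level factor gives the future nominal sum.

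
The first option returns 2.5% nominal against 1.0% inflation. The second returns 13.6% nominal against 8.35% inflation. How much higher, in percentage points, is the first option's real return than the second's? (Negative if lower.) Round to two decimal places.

The first option real return: 1.025/1.010 − 1 = 1.485%.
The second real return: 1.136/1.0835 − 1 = 4.845%.
Difference: 1.485 − 4.845 = -3.360 pp.

-3.36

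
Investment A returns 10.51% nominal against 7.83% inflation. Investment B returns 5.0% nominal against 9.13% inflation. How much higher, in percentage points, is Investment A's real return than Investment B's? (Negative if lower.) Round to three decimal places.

Investment A real return: 1.1051/1.0783 − 1 = 2.4854%.
Investment B real return: 1.050/1.0913 − 1 = -3.7845%.
Difference: 2.4854 − (-3.7845) = 6.2699 pp.

6.270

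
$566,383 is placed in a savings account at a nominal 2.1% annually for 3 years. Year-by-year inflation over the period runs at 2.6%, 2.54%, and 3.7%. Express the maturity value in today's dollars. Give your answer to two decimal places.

$552,545.45

Nominal value at maturity: $566,383 × (1 + 2.1%)^3 ≈ $602,819.70.
Price-level factor over 3 years: 1.026 × 1.0254 × 1.037 = 1.0909866348.
The maturity value deflated by that factor is the answer in today's purchasing power.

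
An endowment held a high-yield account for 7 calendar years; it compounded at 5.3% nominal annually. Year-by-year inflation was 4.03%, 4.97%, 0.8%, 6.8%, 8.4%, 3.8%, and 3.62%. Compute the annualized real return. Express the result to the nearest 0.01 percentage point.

0.66%

Cumulative inflation factor: 1.0403 × 1.0497 × 1.008 × 1.068 × 1.084 × 1.038 × 1.0362 ≈ 1.37065.
Nominal growth factor: 1.43548. Real growth factor = 1.43548 / 1.37065 ≈ 1.04730.
Annualized: 1.04730^(1/7) − 1 ≈ 0.00662.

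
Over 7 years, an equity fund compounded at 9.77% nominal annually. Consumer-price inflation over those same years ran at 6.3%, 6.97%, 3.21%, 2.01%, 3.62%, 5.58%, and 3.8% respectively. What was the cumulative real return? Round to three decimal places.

41.255%

Cumulative inflation factor: 1.063 × 1.0697 × 1.0321 × 1.0201 × 1.0362 × 1.0558 × 1.038 ≈ 1.35951.
Nominal growth factor: 1.92037. Real growth factor = 1.92037 / 1.35951 ≈ 1.41255.
Total real return ≈ 41.2548%.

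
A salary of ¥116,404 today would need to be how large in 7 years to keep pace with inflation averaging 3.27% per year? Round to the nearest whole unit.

¥145,810

Cumulative price-level factor: (1+3.27%)^7 ≈ 1.2526197045.
The nominal amount required is ¥116,404 scaled up by that factor.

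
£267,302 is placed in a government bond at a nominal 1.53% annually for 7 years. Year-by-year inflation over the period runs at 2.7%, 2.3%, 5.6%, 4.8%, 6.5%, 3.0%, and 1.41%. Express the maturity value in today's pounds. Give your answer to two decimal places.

Nominal value at maturity: £267,302 × (1 + 1.53%)^7 ≈ £297,278.10.
Price-level factor over 7 years: 1.027 × 1.023 × 1.056 × 1.048 × 1.065 × 1.030 × 1.0141 ≈ 1.2934179785.
Dividing the nominal maturity value by the price-level factor gives the value in today's money.

£229,839.16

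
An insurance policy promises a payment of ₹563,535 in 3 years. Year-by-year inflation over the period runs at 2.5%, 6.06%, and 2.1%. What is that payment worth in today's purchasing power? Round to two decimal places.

Price-level factor over 3 years: 1.025 × 1.0606 × 1.021 = 1.109944415.
Purchasing power today: ₹563,535 divided by that factor.

₹507,714.61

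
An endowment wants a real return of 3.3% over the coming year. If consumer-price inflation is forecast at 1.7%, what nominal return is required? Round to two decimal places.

5.06%

By the Fisher equation, 1 + r_nom = (1 + 3.3%)(1 + 1.7%) = 1.033 × 1.017 = 1.050561.
So r_nom = 5.0561%.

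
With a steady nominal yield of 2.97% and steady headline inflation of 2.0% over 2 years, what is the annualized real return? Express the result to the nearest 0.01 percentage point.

0.95%

With constant rates the annual real return is the same each year: (1+2.97%)/(1+2.0%) − 1 = 0.00951.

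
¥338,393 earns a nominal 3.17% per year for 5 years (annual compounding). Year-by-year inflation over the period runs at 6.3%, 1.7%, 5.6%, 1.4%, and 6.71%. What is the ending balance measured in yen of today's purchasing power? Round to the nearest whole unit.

¥320,204

Nominal value at maturity: ¥338,393 × (1 + 3.17%)^5 ≈ ¥395,538.
Price-level factor over 5 years: 1.063 × 1.017 × 1.056 × 1.014 × 1.0671 ≈ 1.2352680555.
The maturity value deflated by that factor is the answer in today's purchasing power.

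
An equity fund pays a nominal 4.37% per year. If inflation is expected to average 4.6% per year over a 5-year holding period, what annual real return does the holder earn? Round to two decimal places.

-0.22%

With constant rates the annual real return is the same each year: (1+4.37%)/(1+4.6%) − 1 = -0.00220.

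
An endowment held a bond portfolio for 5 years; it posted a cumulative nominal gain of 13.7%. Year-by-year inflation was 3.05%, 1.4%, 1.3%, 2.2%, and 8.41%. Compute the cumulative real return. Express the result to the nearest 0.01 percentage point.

Cumulative inflation factor: 1.0305 × 1.014 × 1.013 × 1.022 × 1.0841 ≈ 1.17278.
Nominal growth factor: 1.13700. Real growth factor = 1.13700 / 1.17278 ≈ 0.96949.
Total real return ≈ -3.0507%.

-3.05%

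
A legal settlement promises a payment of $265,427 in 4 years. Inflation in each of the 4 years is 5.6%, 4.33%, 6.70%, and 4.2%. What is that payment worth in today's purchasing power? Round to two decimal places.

$216,690.48

Price-level factor over 4 years: 1.056 × 1.0433 × 1.0670 × 1.042 ≈ 1.2249130568.
Purchasing power today: $265,427 divided by that factor.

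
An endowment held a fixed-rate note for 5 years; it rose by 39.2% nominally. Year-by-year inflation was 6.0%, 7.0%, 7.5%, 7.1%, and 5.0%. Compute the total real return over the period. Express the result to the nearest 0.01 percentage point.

1.52%

Cumulative inflation factor: 1.060 × 1.070 × 1.075 × 1.071 × 1.050 ≈ 1.37112.
Nominal growth factor: 1.39200. Real growth factor = 1.39200 / 1.37112 ≈ 1.01523.
Total real return ≈ 1.5225%.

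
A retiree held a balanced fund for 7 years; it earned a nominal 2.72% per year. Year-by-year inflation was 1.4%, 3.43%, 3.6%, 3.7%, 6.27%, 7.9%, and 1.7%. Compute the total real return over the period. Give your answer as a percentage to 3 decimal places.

Cumulative inflation factor: 1.014 × 1.0343 × 1.036 × 1.037 × 1.0627 × 1.079 × 1.017 ≈ 1.31394.
Nominal growth factor: 1.20666. Real growth factor = 1.20666 / 1.31394 ≈ 0.91835.
Total real return ≈ -8.1648%.

-8.165%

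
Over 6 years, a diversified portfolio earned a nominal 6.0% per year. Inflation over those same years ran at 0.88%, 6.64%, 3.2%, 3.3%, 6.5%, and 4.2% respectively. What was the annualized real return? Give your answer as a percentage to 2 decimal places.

1.82%

Cumulative inflation factor: 1.0088 × 1.0664 × 1.032 × 1.033 × 1.065 × 1.042 ≈ 1.27269.
Nominal growth factor: 1.41852. Real growth factor = 1.41852 / 1.27269 ≈ 1.11458.
Annualized: 1.11458^(1/6) − 1 ≈ 0.01824.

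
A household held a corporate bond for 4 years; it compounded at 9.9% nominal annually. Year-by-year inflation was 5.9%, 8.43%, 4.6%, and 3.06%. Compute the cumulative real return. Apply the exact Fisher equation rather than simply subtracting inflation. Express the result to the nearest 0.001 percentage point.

Cumulative inflation factor: 1.059 × 1.0843 × 1.046 × 1.0306 ≈ 1.23785.
Nominal growth factor: 1.45878. Real growth factor = 1.45878 / 1.23785 ≈ 1.17848.
Total real return ≈ 17.8484%.

17.848%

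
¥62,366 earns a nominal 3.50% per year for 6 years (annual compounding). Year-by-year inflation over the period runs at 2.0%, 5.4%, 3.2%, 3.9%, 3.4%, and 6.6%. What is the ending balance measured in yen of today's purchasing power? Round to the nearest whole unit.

¥60,336

Nominal value at maturity: ¥62,366 × (1 + 3.50%)^6 ≈ ¥76,664.
Price-level factor over 6 years: 1.020 × 1.054 × 1.032 × 1.039 × 1.034 × 1.066 ≈ 1.2706143942.
The maturity value deflated by that factor is the answer in today's purchasing power.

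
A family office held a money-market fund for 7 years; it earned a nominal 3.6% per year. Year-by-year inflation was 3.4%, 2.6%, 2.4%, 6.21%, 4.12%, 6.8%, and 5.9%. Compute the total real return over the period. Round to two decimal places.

Cumulative inflation factor: 1.034 × 1.026 × 1.024 × 1.0621 × 1.0412 × 1.068 × 1.059 ≈ 1.35873.
Nominal growth factor: 1.28091. Real growth factor = 1.28091 / 1.35873 ≈ 0.94272.
Total real return ≈ -5.7278%.

-5.73%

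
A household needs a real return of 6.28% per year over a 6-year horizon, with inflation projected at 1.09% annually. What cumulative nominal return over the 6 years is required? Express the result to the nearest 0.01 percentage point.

Required annual nominal rate: (1+6.28%)(1+1.09%) − 1 = 7.438452%.
Cumulative over 6 years: (1 + 0.07438452)^6 − 1 ≈ 0.53801.

53.80%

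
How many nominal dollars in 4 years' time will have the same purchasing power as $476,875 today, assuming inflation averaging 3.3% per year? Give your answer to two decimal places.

Cumulative price-level factor: (1+3.3%)^4 ≈ 1.1386789339.
Multiplying $476,875 by the price-level factor gives the future nominal sum.

$543,007.52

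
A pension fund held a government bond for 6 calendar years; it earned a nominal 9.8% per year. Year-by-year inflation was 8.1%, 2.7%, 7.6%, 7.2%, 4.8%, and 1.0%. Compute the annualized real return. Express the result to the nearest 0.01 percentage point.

4.37%

Cumulative inflation factor: 1.081 × 1.027 × 1.076 × 1.072 × 1.048 × 1.010 ≈ 1.35546.
Nominal growth factor: 1.75232. Real growth factor = 1.75232 / 1.35546 ≈ 1.29279.
Annualized: 1.29279^(1/6) − 1 ≈ 0.04373.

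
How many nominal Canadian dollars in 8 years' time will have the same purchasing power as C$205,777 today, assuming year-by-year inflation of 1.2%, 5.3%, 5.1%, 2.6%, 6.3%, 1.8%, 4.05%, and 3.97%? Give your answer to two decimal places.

C$276,813.31

Cumulative price-level factor: 1.012 × 1.053 × 1.051 × 1.026 × 1.063 × 1.018 × 1.0405 × 1.0397 ≈ 1.3452101376.
Multiplying C$205,777 by the price-level factor gives the future nominal sum.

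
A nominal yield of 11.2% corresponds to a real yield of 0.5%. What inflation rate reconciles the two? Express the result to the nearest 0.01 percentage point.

10.65%

From (1+r_nom) = (1+r_real)(1+π), we get 1+π = (1 + 11.2%)/(1 + 0.5%) = 1.112/1.005 ≈ 1.10647.
So π ≈ 10.6468%.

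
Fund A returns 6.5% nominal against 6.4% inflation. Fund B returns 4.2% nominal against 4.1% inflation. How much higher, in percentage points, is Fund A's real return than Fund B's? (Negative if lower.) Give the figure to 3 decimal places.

-0.002

Fund A real return: 1.065/1.064 − 1 = 0.0940%.
Fund B real return: 1.042/1.041 − 1 = 0.0961%.
Difference: 0.0940 − 0.0961 = -0.0021 pp.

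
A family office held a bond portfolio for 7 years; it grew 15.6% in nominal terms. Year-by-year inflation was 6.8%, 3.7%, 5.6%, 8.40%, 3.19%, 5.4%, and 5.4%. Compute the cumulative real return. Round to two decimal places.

-20.46%

Cumulative inflation factor: 1.068 × 1.037 × 1.056 × 1.0840 × 1.0319 × 1.054 × 1.054 ≈ 1.45332.
Nominal growth factor: 1.15600. Real growth factor = 1.15600 / 1.45332 ≈ 0.79542.
Total real return ≈ -20.4581%.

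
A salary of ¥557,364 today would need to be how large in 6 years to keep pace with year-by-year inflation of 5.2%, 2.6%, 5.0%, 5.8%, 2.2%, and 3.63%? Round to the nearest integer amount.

Cumulative price-level factor: 1.052 × 1.026 × 1.050 × 1.058 × 1.022 × 1.0363 ≈ 1.2699144394.
Multiplying ¥557,364 by the price-level factor gives the future nominal sum.

¥707,805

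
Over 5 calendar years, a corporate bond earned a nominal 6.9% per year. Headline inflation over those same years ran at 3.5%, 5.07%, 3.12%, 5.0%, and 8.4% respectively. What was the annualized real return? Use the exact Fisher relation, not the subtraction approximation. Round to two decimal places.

1.81%

Cumulative inflation factor: 1.035 × 1.0507 × 1.0312 × 1.050 × 1.084 ≈ 1.27638.
Nominal growth factor: 1.39601. Real growth factor = 1.39601 / 1.27638 ≈ 1.09372.
Annualized: 1.09372^(1/5) − 1 ≈ 0.01808.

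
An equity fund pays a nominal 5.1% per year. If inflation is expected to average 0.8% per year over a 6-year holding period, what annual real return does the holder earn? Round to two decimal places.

With constant rates the annual real return is the same each year: (1+5.1%)/(1+0.8%) − 1 = 0.04266.

4.27%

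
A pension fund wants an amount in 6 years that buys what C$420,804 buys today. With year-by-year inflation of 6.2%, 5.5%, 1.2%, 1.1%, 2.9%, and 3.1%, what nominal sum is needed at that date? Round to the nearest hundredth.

Cumulative price-level factor: 1.062 × 1.055 × 1.012 × 1.011 × 1.029 × 1.031 ≈ 1.2161375118.
Multiplying C$420,804 by the price-level factor gives the future nominal sum.

C$511,755.53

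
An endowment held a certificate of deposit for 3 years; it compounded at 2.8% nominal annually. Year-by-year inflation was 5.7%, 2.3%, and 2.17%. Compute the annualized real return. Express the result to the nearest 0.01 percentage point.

-0.56%

Cumulative inflation factor: 1.057 × 1.023 × 1.0217 ≈ 1.10478.
Nominal growth factor: 1.08637. Real growth factor = 1.08637 / 1.10478 ≈ 0.98334.
Annualized: 0.98334^(1/3) − 1 ≈ -0.00558.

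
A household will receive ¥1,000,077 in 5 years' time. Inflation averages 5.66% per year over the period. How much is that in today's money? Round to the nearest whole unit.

¥759,417

Price-level factor over 5 years: (1 + 5.66%)^5 ≈ 1.3169007098.
Purchasing power today: ¥1,000,077 divided by that factor.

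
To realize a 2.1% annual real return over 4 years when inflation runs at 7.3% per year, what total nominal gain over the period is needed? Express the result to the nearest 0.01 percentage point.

44.05%

Required annual nominal rate: (1+2.1%)(1+7.3%) − 1 = 9.5533%.
Cumulative over 4 years: (1 + 0.095533)^4 − 1 ≈ 0.44046.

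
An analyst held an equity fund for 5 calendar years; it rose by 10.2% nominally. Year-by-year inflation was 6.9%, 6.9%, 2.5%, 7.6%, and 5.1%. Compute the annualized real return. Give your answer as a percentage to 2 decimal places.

-3.61%

Cumulative inflation factor: 1.069 × 1.069 × 1.025 × 1.076 × 1.051 ≈ 1.32463.
Nominal growth factor: 1.10200. Real growth factor = 1.10200 / 1.32463 ≈ 0.83193.
Annualized: 0.83193^(1/5) − 1 ≈ -0.03613.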